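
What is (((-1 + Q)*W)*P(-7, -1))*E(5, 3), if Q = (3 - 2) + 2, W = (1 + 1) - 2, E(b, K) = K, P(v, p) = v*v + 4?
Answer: 0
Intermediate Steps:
P(v, p) = 4 + v**2 (P(v, p) = v**2 + 4 = 4 + v**2)
W = 0 (W = 2 - 2 = 0)
Q = 3 (Q = 1 + 2 = 3)
(((-1 + Q)*W)*P(-7, -1))*E(5, 3) = (((-1 + 3)*0)*(4 + (-7)**2))*3 = ((2*0)*(4 + 49))*3 = (0*53)*3 = 0*3 = 0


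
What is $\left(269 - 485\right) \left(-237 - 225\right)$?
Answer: $99792$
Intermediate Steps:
$\left(269 - 485\right) \left(-237 - 225\right) = - 216 \left(-237 - 225\right) = \left(-216\right) \left(-462\right) = 99792$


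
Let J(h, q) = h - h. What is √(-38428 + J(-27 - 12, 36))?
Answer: 2*I*√9607 ≈ 196.03*I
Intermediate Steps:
J(h, q) = 0
√(-38428 + J(-27 - 12, 36)) = √(-38428 + 0) = √(-38428) = 2*I*√9607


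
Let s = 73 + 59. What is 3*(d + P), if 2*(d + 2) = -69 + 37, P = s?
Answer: 342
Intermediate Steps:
s = 132
P = 132
d = -18 (d = -2 + (-69 + 37)/2 = -2 + (1/2)*(-32) = -2 - 16 = -18)
3*(d + P) = 3*(-18 + 132) = 3*114 = 342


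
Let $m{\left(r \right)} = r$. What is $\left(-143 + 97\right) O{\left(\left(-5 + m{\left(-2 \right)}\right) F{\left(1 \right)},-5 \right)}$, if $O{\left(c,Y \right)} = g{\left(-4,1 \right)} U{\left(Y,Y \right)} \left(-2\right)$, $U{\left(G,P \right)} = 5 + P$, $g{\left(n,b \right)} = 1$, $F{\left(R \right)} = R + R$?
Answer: $0$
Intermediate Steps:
$F{\left(R \right)} = 2 R$
$O{\left(c,Y \right)} = -10 - 2 Y$ ($O{\left(c,Y \right)} = 1 \left(5 + Y\right) \left(-2\right) = \left(5 + Y\right) \left(-2\right) = -10 - 2 Y$)
$\left(-143 + 97\right) O{\left(\left(-5 + m{\left(-2 \right)}\right) F{\left(1 \right)},-5 \right)} = \left(-143 + 97\right) \left(-10 - -10\right) = - 46 \left(-10 + 10\right) = \left(-46\right) 0 = 0$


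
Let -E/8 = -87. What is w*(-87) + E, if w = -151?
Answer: 13833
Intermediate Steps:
E = 696 (E = -8*(-87) = 696)
w*(-87) + E = -151*(-87) + 696 = 13137 + 696 = 13833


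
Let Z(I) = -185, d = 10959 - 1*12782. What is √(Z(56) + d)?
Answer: 2*I*√502 ≈ 44.811*I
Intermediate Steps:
d = -1823 (d = 10959 - 12782 = -1823)
√(Z(56) + d) = √(-185 - 1823) = √(-2008) = 2*I*√502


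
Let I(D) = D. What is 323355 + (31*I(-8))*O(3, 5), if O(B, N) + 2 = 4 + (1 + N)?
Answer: 321371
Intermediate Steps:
O(B, N) = 3 + N (O(B, N) = -2 + (4 + (1 + N)) = -2 + (5 + N) = 3 + N)
323355 + (31*I(-8))*O(3, 5) = 323355 + (31*(-8))*(3 + 5) = 323355 - 248*8 = 323355 - 1984 = 321371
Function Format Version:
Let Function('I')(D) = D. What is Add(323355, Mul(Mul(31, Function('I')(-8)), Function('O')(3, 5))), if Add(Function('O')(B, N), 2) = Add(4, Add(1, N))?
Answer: 321371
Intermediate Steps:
Function('O')(B, N) = Add(3, N) (Function('O')(B, N) = Add(-2, Add(4, Add(1, N))) = Add(-2, Add(5, N)) = Add(3, N))
Add(323355, Mul(Mul(31, Function('I')(-8)), Function('O')(3, 5))) = Add(323355, Mul(Mul(31, -8), Add(3, 5))) = Add(323355, Mul(-248, 8)) = Add(323355, -1984) = 321371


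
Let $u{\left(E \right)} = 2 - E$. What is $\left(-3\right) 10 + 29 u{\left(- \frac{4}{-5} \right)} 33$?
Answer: $\frac{5592}{5} \approx 1118.4$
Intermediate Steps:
$\left(-3\right) 10 + 29 u{\left(- \frac{4}{-5} \right)} 33 = \left(-3\right) 10 + 29 \left(2 - - \frac{4}{-5}\right) 33 = -30 + 29 \left(2 - \left(-4\right) \left(- \frac{1}{5}\right)\right) 33 = -30 + 29 \left(2 - \frac{4}{5}\right) 33 = -30 + 29 \cdot \frac{6}{5} \cdot 33 = -30 + 29 \cdot \frac{198}{5} = -30 + \frac{5742}{5} = \frac{5592}{5}$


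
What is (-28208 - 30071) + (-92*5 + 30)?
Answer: -58709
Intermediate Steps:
(-28208 - 30071) + (-92*5 + 30) = -58279 + (-460 + 30) = -58279 - 430 = -58709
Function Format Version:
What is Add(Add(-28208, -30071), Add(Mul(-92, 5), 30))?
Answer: -58709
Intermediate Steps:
Add(Add(-28208, -30071), Add(Mul(-92, 5), 30)) = Add(-58279, Add(-460, 30)) = Add(-58279, -430) = -58709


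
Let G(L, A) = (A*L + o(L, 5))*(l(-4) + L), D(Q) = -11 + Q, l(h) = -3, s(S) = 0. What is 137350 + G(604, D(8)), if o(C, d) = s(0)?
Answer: -951662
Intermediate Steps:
o(C, d) = 0
G(L, A) = A*L*(-3 + L) (G(L, A) = (A*L + 0)*(-3 + L) = (A*L)*(-3 + L) = A*L*(-3 + L))
137350 + G(604, D(8)) = 137350 + (-11 + 8)*604*(-3 + 604) = 137350 - 3*604*601 = 137350 - 1089012 = -951662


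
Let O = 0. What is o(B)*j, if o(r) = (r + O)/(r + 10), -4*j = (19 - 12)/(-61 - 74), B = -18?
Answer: 7/240 ≈ 0.029167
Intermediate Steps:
j = 7/540 (j = -(19 - 12)/(4*(-61 - 74)) = -7/(4*(-135)) = -7*(-1)/(4*135) = -¼*(-7/135) = 7/540 ≈ 0.012963)
o(r) = r/(10 + r) (o(r) = (r + 0)/(r + 10) = r/(10 + r))
o(B)*j = -18/(10 - 18)*(7/540) = -18/(-8)*(7/540) = -18*(-⅛)*(7/540) = (9/4)*(7/540) = 7/240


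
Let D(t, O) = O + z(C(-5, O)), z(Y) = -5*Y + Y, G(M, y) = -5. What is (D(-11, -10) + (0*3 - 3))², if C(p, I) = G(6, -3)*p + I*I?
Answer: 263169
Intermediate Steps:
C(p, I) = I² - 5*p (C(p, I) = -5*p + I*I = -5*p + I² = I² - 5*p)
z(Y) = -4*Y
D(t, O) = -100 + O - 4*O² (D(t, O) = O - 4*(O² - 5*(-5)) = O - 4*(O² + 25) = O - 4*(25 + O²) = O + (-100 - 4*O²) = -100 + O - 4*O²)
(D(-11, -10) + (0*3 - 3))² = ((-100 - 10 - 4*(-10)²) + (0*3 - 3))² = ((-100 - 10 - 4*100) + (0 - 3))² = ((-100 - 10 - 400) - 3)² = (-510 - 3)² = (-513)² = 263169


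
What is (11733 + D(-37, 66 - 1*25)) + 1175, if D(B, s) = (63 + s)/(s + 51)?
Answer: 296910/23 ≈ 12909.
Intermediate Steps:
D(B, s) = (63 + s)/(51 + s)
(11733 + D(-37, 66 - 1*25)) + 1175 = (11733 + (63 + (66 - 1*25))/(51 + (66 - 1*25))) + 1175 = (11733 + (63 + (66 - 25))/(51 + (66 - 25))) + 1175 = (11733 + (63 + 41)/(51 + 41)) + 1175 = (11733 + 104/92) + 1175 = (11733 + (1/92)*104) + 1175 = (11733 + 26/23) + 1175 = 269885/23 + 1175 = 296910/23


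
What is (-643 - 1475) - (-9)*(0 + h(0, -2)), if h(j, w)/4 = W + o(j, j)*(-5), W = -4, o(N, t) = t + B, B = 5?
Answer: -3162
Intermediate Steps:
o(N, t) = 5 + t (o(N, t) = t + 5 = 5 + t)
h(j, w) = -116 - 20*j (h(j, w) = 4*(-4 + (5 + j)*(-5)) = 4*(-4 + (-25 - 5*j)) = 4*(-29 - 5*j) = -116 - 20*j)
(-643 - 1475) - (-9)*(0 + h(0, -2)) = (-643 - 1475) - (-9)*(0 + (-116 - 20*0)) = -2118 - (-9)*(0 + (-116 + 0)) = -2118 - (-9)*(0 - 116) = -2118 - (-9)*(-116) = -2118 - 1*1044 = -2118 - 1044 = -3162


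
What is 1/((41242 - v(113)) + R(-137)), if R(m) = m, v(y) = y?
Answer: 1/40992 ≈ 2.4395e-5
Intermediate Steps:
1/((41242 - v(113)) + R(-137)) = 1/((41242 - 1*113) - 137) = 1/((41242 - 113) - 137) = 1/(41129 - 137) = 1/40992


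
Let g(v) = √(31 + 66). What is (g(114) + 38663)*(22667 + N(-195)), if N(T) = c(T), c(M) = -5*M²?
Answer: -6474428654 - 167458*√97 ≈ -6.4761e+9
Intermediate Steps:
N(T) = -5*T²
g(v) = √97
(g(114) + 38663)*(22667 + N(-195)) = (√97 + 38663)*(22667 - 5*(-195)²) = (38663 + √97)*(22667 - 5*38025) = (38663 + √97)*(22667 - 190125) = (38663 + √97)*(-167458) = -6474428654 - 167458*√97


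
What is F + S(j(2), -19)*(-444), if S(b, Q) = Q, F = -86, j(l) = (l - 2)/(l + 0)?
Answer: 8350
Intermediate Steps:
j(l) = (-2 + l)/l
F + S(j(2), -19)*(-444) = -86 - 19*(-444) = -86 + 8436 = 8350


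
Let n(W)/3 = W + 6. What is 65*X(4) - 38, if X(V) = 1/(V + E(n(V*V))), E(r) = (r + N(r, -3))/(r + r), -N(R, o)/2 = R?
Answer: -136/7 ≈ -19.429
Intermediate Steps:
N(R, o) = -2*R
n(W) = 18 + 3*W (n(W) = 3*(W + 6) = 3*(6 + W) = 18 + 3*W)
E(r) = -½ (E(r) = (r - 2*r)/(r + r) = (-r)/((2*r)) = (-r)*(1/(2*r)) = -½)
X(V) = 1/(-½ + V) (X(V) = 1/(V - ½) = 1/(-½ + V))
65*X(4) - 38 = 65*(2/(-1 + 2*4)) - 38 = 65*(2/(-1 + 8)) - 38 = 65*(2/7) - 38 = 130/7 - 38 = -136/7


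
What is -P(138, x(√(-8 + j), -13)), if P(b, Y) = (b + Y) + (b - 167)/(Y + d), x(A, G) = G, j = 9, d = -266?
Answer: -34904/279 ≈ -125.10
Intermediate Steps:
P(b, Y) = Y + b + (-167 + b)/(-266 + Y) (P(b, Y) = (b + Y) + (b - 167)/(Y - 266) = (Y + b) + (-167 + b)/(-266 + Y) = Y + b + (-167 + b)/(-266 + Y))
-P(138, x(√(-8 + j), -13)) = -(-167 + (-13)² - 266*(-13) - 265*138 - 13*138)/(-266 - 13) = -(-167 + 169 + 3458 - 36570 - 1794)/(-279) = -(-1)*(-34904)/279 = -1*34904/279 = -34904/279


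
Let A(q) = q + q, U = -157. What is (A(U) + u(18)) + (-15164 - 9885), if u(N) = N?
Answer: -25345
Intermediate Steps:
A(q) = 2*q
(A(U) + u(18)) + (-15164 - 9885) = (2*(-157) + 18) + (-15164 - 9885) = (-314 + 18) - 25049 = -296 - 25049 = -25345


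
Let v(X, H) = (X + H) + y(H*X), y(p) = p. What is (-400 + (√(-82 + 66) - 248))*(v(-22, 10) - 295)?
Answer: 341496 - 2108*I ≈ 3.415e+5 - 2108.0*I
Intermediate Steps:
v(X, H) = H + X + H*X (v(X, H) = (X + H) + H*X = (H + X) + H*X = H + X + H*X)
(-400 + (√(-82 + 66) - 248))*(v(-22, 10) - 295) = (-400 + (√(-82 + 66) - 248))*((10 - 22 + 10*(-22)) - 295) = (-400 + (√(-16) - 248))*((10 - 22 - 220) - 295) = (-400 + (4*I - 248))*(-232 - 295) = (-400 + (-248 + 4*I))*(-527) = (-648 + 4*I)*(-527) = 341496 - 2108*I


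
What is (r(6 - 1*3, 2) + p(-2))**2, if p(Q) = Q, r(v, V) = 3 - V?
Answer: 1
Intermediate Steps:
(r(6 - 1*3, 2) + p(-2))**2 = ((3 - 1*2) - 2)**2 = ((3 - 2) - 2)**2 = (1 - 2)**2 = (-1)**2 = 1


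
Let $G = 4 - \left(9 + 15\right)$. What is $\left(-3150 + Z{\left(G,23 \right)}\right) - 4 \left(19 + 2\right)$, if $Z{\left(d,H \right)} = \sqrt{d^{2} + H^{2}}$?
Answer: $-3234 + \sqrt{929} \approx -3203.5$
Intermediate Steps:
$G = -20$ ($G = 4 - 24 = -20$)
$Z{\left(d,H \right)} = \sqrt{H^{2} + d^{2}}$
$\left(-3150 + Z{\left(G,23 \right)}\right) - 4 \left(19 + 2\right) = \left(-3150 + \sqrt{23^{2} + \left(-20\right)^{2}}\right) - 4 \left(19 + 2\right) = \left(-3150 + \sqrt{529 + 400}\right) - 84 = \left(-3150 + \sqrt{929}\right) - 84 = -3234 + \sqrt{929}$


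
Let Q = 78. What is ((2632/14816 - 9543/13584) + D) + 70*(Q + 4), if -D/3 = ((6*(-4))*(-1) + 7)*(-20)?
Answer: 15932026025/2096464 ≈ 7599.5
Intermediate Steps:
D = 1860 (D = -3*((6*(-4))*(-1) + 7)*(-20) = -3*(-24*(-1) + 7)*(-20) = -3*(24 + 7)*(-20) = -93*(-20) = -3*(-620) = 1860)
((2632/14816 - 9543/13584) + D) + 70*(Q + 4) = ((2632/14816 - 9543/13584) + 1860) + 70*(78 + 4) = ((2632*(1/14816) - 9543*1/13584) + 1860) + 70*82 = ((329/1852 - 3181/4528) + 1860) + 5740 = (-1100375/2096464 + 1860) + 5740 = 3898322665/2096464 + 5740 = 15932026025/2096464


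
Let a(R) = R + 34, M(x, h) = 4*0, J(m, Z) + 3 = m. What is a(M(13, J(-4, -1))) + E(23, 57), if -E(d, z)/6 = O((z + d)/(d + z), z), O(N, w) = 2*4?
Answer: -14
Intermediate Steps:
J(m, Z) = -3 + m
M(x, h) = 0
a(R) = 34 + R
O(N, w) = 8
E(d, z) = -48 (E(d, z) = -6*8 = -48)
a(M(13, J(-4, -1))) + E(23, 57) = (34 + 0) - 48 = 34 - 48 = -14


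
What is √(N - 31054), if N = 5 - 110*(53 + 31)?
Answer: I*√40289 ≈ 200.72*I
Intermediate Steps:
N = -9235 (N = 5 - 110*84 = 5 - 9240 = -9235)
√(N - 31054) = √(-9235 - 31054) = √(-40289) = I*√40289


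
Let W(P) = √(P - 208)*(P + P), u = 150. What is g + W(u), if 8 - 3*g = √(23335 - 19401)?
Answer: 8/3 - √3934/3 + 300*I*√58 ≈ -18.241 + 2284.7*I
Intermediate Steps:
g = 8/3 - √3934/3 (g = 8/3 - √(23335 - 19401)/3 = 8/3 - √3934/3 ≈ -18.241)
W(P) = 2*P*√(-208 + P) (W(P) = √(-208 + P)*(2*P) = 2*P*√(-208 + P))
g + W(u) = (8/3 - √3934/3) + 2*150*√(-208 + 150) = (8/3 - √3934/3) + 2*150*√(-58) = (8/3 - √3934/3) + 2*150*(I*√58) = (8/3 - √3934/3) + 300*I*√58 = 8/3 - √3934/3 + 300*I*√58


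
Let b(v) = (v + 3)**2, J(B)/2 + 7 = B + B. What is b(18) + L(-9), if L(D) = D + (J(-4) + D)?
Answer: 393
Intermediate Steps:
J(B) = -14 + 4*B (J(B) = -14 + 2*(B + B) = -14 + 2*(2*B) = -14 + 4*B)
b(v) = (3 + v)**2
L(D) = -30 + 2*D (L(D) = D + ((-14 + 4*(-4)) + D) = D + ((-14 - 16) + D) = D + (-30 + D) = -30 + 2*D)
b(18) + L(-9) = (3 + 18)**2 + (-30 + 2*(-9)) = 21**2 + (-30 - 18) = 441 - 48 = 393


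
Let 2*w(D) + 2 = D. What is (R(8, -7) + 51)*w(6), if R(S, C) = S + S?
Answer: 134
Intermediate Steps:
R(S, C) = 2*S
w(D) = -1 + D/2
(R(8, -7) + 51)*w(6) = (2*8 + 51)*(-1 + (½)*6) = (16 + 51)*(-1 + 3) = 67*2 = 134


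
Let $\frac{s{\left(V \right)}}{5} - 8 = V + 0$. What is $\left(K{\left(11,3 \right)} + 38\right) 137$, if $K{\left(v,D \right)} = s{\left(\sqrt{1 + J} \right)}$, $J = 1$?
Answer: $10686 + 685 \sqrt{2} \approx 11655.0$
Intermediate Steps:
$s{\left(V \right)} = 40 + 5 V$ ($s{\left(V \right)} = 40 + 5 \left(V + 0\right) = 40 + 5 V$)
$K{\left(v,D \right)} = 40 + 5 \sqrt{2}$ ($K{\left(v,D \right)} = 40 + 5 \sqrt{1 + 1} = 40 + 5 \sqrt{2}$)
$\left(K{\left(11,3 \right)} + 38\right) 137 = \left(\left(40 + 5 \sqrt{2}\right) + 38\right) 137 = \left(78 + 5 \sqrt{2}\right) 137 = 10686 + 685 \sqrt{2}$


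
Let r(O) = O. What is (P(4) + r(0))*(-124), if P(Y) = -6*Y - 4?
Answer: 3472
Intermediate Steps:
P(Y) = -4 - 6*Y
(P(4) + r(0))*(-124) = ((-4 - 6*4) + 0)*(-124) = ((-4 - 24) + 0)*(-124) = (-28 + 0)*(-124) = -28*(-124) = 3472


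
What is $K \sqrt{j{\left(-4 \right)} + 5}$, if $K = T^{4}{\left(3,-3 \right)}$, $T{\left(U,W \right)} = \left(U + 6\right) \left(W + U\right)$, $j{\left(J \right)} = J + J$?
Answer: $0$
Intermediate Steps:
$j{\left(J \right)} = 2 J$
$T{\left(U,W \right)} = \left(6 + U\right) \left(U + W\right)$
$K = 0$ ($K = \left(3^{2} + 6 \cdot 3 + 6 \left(-3\right) + 3 \left(-3\right)\right)^{4} = \left(9 + 18 - 18 - 9\right)^{4} = 0^{4} = 0$)
$K \sqrt{j{\left(-4 \right)} + 5} = 0 \sqrt{2 \left(-4\right) + 5} = 0 \sqrt{-8 + 5} = 0 \sqrt{-3} = 0 i \sqrt{3} = 0$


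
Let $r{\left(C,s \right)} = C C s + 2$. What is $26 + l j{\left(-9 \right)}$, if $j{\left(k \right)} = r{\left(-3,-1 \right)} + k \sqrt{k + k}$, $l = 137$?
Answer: $-933 - 3699 i \sqrt{2} \approx -933.0 - 5231.2 i$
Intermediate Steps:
$r{\left(C,s \right)} = 2 + s C^{2}$ ($r{\left(C,s \right)} = C^{2} s + 2 = s C^{2} + 2 = 2 + s C^{2}$)
$j{\left(k \right)} = -7 + \sqrt{2} k^{\frac{3}{2}}$ ($j{\left(k \right)} = \left(2 - \left(-3\right)^{2}\right) + k \sqrt{k + k} = \left(2 - 9\right) + k \sqrt{2 k} = \left(2 - 9\right) + k \sqrt{2} \sqrt{k} = -7 + \sqrt{2} k^{\frac{3}{2}}$)
$26 + l j{\left(-9 \right)} = 26 + 137 \left(-7 + \sqrt{2} \left(-9\right)^{\frac{3}{2}}\right) = 26 + 137 \left(-7 + \sqrt{2} \left(- 27 i\right)\right) = 26 + 137 \left(-7 - 27 i \sqrt{2}\right) = 26 - \left(959 + 3699 i \sqrt{2}\right) = -933 - 3699 i \sqrt{2}$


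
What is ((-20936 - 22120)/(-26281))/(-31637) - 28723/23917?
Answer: -23882825480183/19885837412249 ≈ -1.2010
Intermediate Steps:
((-20936 - 22120)/(-26281))/(-31637) - 28723/23917 = -43056*(-1/26281)*(-1/31637) - 28723*1/23917 = (43056/26281)*(-1/31637) - 28723/23917 = -43056/831451997 - 28723/23917 = -23882825480183/19885837412249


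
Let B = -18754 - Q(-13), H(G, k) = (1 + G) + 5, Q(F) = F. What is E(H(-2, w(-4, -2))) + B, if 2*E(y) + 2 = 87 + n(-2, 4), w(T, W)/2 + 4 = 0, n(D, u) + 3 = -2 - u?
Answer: -18703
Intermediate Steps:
n(D, u) = -5 - u (n(D, u) = -3 + (-2 - u) = -5 - u)
w(T, W) = -8 (w(T, W) = -8 + 2*0 = -8 + 0 = -8)
H(G, k) = 6 + G
E(y) = 38 (E(y) = -1 + (87 + (-5 - 1*4))/2 = -1 + (87 + (-5 - 4))/2 = -1 + (87 - 9)/2 = -1 + (½)*78 = -1 + 39 = 38)
B = -18741 (B = -18754 - 1*(-13) = -18754 + 13 = -18741)
E(H(-2, w(-4, -2))) + B = 38 - 18741 = -18703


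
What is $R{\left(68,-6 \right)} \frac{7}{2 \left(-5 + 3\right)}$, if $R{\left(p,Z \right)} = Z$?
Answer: $\frac{21}{2} \approx 10.5$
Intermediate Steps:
$R{\left(68,-6 \right)} \frac{7}{2 \left(-5 + 3\right)} = - 6 \frac{7}{2 \left(-5 + 3\right)} = - 6 \frac{7}{2 \left(-2\right)} = - 6 \frac{7}{-4} = - 6 \cdot 7 \left(- \frac{1}{4}\right) = \left(-6\right) \left(- \frac{7}{4}\right) = \frac{21}{2}$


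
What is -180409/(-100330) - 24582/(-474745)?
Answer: 17622916553/9526233170 ≈ 1.8499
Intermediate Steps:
-180409/(-100330) - 24582/(-474745) = -180409*(-1/100330) - 24582*(-1/474745) = 180409/100330 + 24582/474745 = 17622916553/9526233170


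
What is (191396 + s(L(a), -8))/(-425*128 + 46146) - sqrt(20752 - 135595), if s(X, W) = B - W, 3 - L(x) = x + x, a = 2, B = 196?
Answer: -95800/4127 - I*sqrt(114843) ≈ -23.213 - 338.88*I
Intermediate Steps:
L(x) = 3 - 2*x (L(x) = 3 - (x + x) = 3 - 2*x)
s(X, W) = 196 - W
(191396 + s(L(a), -8))/(-425*128 + 46146) - sqrt(20752 - 135595) = (191396 + (196 - 1*(-8)))/(-425*128 + 46146) - sqrt(20752 - 135595) = (191396 + (196 + 8))/(-54400 + 46146) - sqrt(-114843) = (191396 + 204)/(-8254) - I*sqrt(114843) = 191600*(-1/8254) - I*sqrt(114843) = -95800/4127 - I*sqrt(114843)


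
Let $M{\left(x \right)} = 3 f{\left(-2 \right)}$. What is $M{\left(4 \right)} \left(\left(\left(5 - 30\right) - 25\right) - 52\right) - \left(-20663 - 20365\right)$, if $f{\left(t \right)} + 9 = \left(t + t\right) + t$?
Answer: $45618$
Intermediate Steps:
$f{\left(t \right)} = -9 + 3 t$ ($f{\left(t \right)} = -9 + \left(\left(t + t\right) + t\right) = -9 + \left(2 t + t\right) = -9 + 3 t$)
$M{\left(x \right)} = -45$ ($M{\left(x \right)} = 3 \left(-9 + 3 \left(-2\right)\right) = 3 \left(-9 - 6\right) = 3 \left(-15\right) = -45$)
$M{\left(4 \right)} \left(\left(\left(5 - 30\right) - 25\right) - 52\right) - \left(-20663 - 20365\right) = - 45 \left(\left(\left(5 - 30\right) - 25\right) - 52\right) - \left(-20663 - 20365\right) = - 45 \left(\left(-25 - 25\right) - 52\right) - \left(-20663 - 20365\right) = - 45 \left(-50 - 52\right) - -41028 = \left(-45\right) \left(-102\right) + 41028 = 4590 + 41028 = 45618$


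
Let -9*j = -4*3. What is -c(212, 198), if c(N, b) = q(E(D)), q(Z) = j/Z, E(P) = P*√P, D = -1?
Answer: -4*I/3 ≈ -1.3333*I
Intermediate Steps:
j = 4/3 (j = -(-4)*3/9 = -⅑*(-12) = 4/3 ≈ 1.3333)
E(P) = P^(3/2)
q(Z) = 4/(3*Z)
c(N, b) = 4*I/3 (c(N, b) = 4/(3*((-1)^(3/2))) = 4/(3*((-I))) = 4*I/3)
-c(212, 198) = -4*I/3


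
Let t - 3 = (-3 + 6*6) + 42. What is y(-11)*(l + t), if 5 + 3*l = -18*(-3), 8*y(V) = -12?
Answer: -283/2 ≈ -141.50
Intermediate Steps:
y(V) = -3/2 (y(V) = (1/8)*(-12) = -3/2)
l = 49/3 (l = -5/3 + (-18*(-3))/3 = -5/3 + (1/3)*54 = -5/3 + 18 = 49/3 ≈ 16.333)
t = 78 (t = 3 + ((-3 + 6*6) + 42) = 3 + ((-3 + 36) + 42) = 3 + (33 + 42) = 3 + 75 = 78)
y(-11)*(l + t) = -3*(49/3 + 78)/2 = -3/2*283/3 = -283/2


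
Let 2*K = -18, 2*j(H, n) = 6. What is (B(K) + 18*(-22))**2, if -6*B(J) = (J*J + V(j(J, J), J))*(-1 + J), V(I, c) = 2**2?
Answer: 582169/9 ≈ 64685.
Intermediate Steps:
j(H, n) = 3 (j(H, n) = (1/2)*6 = 3)
K = -9 (K = (1/2)*(-18) = -9)
V(I, c) = 4
B(J) = -(-1 + J)*(4 + J**2)/6 (B(J) = -(J*J + 4)*(-1 + J)/6 = -(J**2 + 4)*(-1 + J)/6 = -(4 + J**2)*(-1 + J)/6 = -(-1 + J)*(4 + J**2)/6)
(B(K) + 18*(-22))**2 = ((2/3 - 2/3*(-9) - 1/6*(-9)**3 + (1/6)*(-9)**2) + 18*(-22))**2 = ((2/3 + 6 - 1/6*(-729) + (1/6)*81) - 396)**2 = ((2/3 + 6 + 243/2 + 27/2) - 396)**2 = (425/3 - 396)**2 = (-763/3)**2 = 582169/9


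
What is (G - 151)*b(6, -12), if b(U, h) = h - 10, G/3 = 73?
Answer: -1496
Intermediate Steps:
G = 219 (G = 3*73 = 219)
b(U, h) = -10 + h
(G - 151)*b(6, -12) = (219 - 151)*(-10 - 12) = 68*(-22) = -1496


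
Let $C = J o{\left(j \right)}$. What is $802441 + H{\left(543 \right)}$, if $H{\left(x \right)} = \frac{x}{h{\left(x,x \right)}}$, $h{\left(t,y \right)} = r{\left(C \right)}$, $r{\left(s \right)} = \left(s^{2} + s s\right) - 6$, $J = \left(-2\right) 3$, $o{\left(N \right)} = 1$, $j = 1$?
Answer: $\frac{17653883}{22} \approx 8.0245 \cdot 10^{5}$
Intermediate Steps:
$J = -6$
$C = -6$ ($C = \left(-6\right) 1 = -6$)
$r{\left(s \right)} = -6 + 2 s^{2}$ ($r{\left(s \right)} = \left(s^{2} + s^{2}\right) - 6 = 2 s^{2} - 6 = -6 + 2 s^{2}$)
$h{\left(t,y \right)} = 66$ ($h{\left(t,y \right)} = -6 + 2 \left(-6\right)^{2} = -6 + 2 \cdot 36 = -6 + 72 = 66$)
$H{\left(x \right)} = \frac{x}{66}$
$802441 + H{\left(543 \right)} = 802441 + \frac{1}{66} \cdot 543 = 802441 + \frac{181}{22} = \frac{17653883}{22}$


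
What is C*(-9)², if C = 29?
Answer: 2349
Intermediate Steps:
C*(-9)² = 29*(-9)² = 29*81 = 2349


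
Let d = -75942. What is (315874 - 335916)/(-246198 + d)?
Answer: 10021/161070 ≈ 0.062215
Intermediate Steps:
(315874 - 335916)/(-246198 + d) = (315874 - 335916)/(-246198 - 75942) = -20042/(-322140) = -20042*(-1/322140) = 10021/161070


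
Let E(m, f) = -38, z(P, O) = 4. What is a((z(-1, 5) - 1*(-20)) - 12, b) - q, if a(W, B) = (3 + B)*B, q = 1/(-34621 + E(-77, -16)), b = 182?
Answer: 1166968531/34659 ≈ 33670.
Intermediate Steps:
q = -1/34659 (q = 1/(-34621 - 38) = 1/(-34659) = -1/34659 ≈ -2.8853e-5)
a(W, B) = B*(3 + B)
a((z(-1, 5) - 1*(-20)) - 12, b) - q = 182*(3 + 182) - 1*(-1/34659) = 182*185 + 1/34659 = 33670 + 1/34659 = 1166968531/34659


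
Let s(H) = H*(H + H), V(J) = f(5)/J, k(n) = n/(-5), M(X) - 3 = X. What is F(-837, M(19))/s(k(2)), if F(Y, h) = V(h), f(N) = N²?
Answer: 625/176 ≈ 3.5511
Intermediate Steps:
M(X) = 3 + X
k(n) = -n/5 (k(n) = n*(-⅕) = -n/5)
V(J) = 25/J (V(J) = 5²/J = 25/J)
F(Y, h) = 25/h
s(H) = 2*H² (s(H) = H*(2*H) = 2*H²)
F(-837, M(19))/s(k(2)) = (25/(3 + 19))/((2*(-⅕*2)²)) = (25/22)/((2*(-⅖)²)) = (25*(1/22))/((2*(4/25))) = 25/(22*(8/25)) = (25/22)*(25/8) = 625/176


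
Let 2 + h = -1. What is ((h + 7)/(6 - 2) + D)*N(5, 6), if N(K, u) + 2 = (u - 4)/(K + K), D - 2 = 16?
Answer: -171/5 ≈ -34.200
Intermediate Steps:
D = 18 (D = 2 + 16 = 18)
N(K, u) = -2 + (-4 + u)/(2*K) (N(K, u) = -2 + (u - 4)/(K + K) = -2 + (-4 + u)/((2*K)) = -2 + (-4 + u)*(1/(2*K)) = -2 + (-4 + u)/(2*K))
h = -3 (h = -2 - 1 = -3)
((h + 7)/(6 - 2) + D)*N(5, 6) = ((-3 + 7)/(6 - 2) + 18)*((½)*(-4 + 6 - 4*5)/5) = (4/4 + 18)*((½)*(⅕)*(-4 + 6 - 20)) = (4*(¼) + 18)*((½)*(⅕)*(-18)) = (1 + 18)*(-9/5) = 19*(-9/5) = -171/5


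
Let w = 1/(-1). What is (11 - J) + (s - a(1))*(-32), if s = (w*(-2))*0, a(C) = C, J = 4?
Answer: 39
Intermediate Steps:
w = -1
s = 0 (s = -1*(-2)*0 = 2*0 = 0)
(11 - J) + (s - a(1))*(-32) = (11 - 1*4) + (0 - 1*1)*(-32) = (11 - 4) + (0 - 1)*(-32) = 7 - 1*(-32) = 7 + 32 = 39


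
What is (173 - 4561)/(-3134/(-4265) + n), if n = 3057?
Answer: -18714820/13041239 ≈ -1.4350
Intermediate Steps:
(173 - 4561)/(-3134/(-4265) + n) = (173 - 4561)/(-3134/(-4265) + 3057) = -4388/(-3134*(-1/4265) + 3057) = -4388/(3134/4265 + 3057) = -4388/13041239/4265 = -4388*4265/13041239 = -18714820/13041239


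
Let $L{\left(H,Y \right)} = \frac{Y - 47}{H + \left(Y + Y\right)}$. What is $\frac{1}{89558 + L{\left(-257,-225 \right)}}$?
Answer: $\frac{707}{63317778} \approx 1.1166 \cdot 10^{-5}$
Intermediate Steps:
$L{\left(H,Y \right)} = \frac{-47 + Y}{H + 2 Y}$
$\frac{1}{89558 + L{\left(-257,-225 \right)}} = \frac{1}{89558 + \frac{-47 - 225}{-257 + 2 \left(-225\right)}} = \frac{1}{89558 + \frac{1}{-257 - 450} \left(-272\right)} = \frac{1}{89558 + \frac{1}{-707} \left(-272\right)} = \frac{1}{89558 - - \frac{272}{707}} = \frac{1}{89558 + \frac{272}{707}} = \frac{1}{\frac{63317778}{707}} = \frac{707}{63317778}$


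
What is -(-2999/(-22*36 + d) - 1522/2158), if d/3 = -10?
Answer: -2610379/886938 ≈ -2.9431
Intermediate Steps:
d = -30 (d = 3*(-10) = -30)
-(-2999/(-22*36 + d) - 1522/2158) = -(-2999/(-22*36 - 30) - 1522/2158) = -(-2999/(-792 - 30) - 1522*1/2158) = -(-2999/(-822) - 761/1079) = -(-2999*(-1/822) - 761/1079) = -(2999/822 - 761/1079) = -1*2610379/886938 = -2610379/886938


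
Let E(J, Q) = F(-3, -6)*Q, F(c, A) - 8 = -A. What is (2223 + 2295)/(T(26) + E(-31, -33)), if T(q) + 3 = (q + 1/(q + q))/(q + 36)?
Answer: -1618448/166423 ≈ -9.7249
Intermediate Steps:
F(c, A) = 8 - A
E(J, Q) = 14*Q (E(J, Q) = (8 - 1*(-6))*Q = (8 + 6)*Q = 14*Q)
T(q) = -3 + (q + 1/(2*q))/(36 + q) (T(q) = -3 + (q + 1/(q + q))/(q + 36) = -3 + (q + 1/(2*q))/(36 + q))
(2223 + 2295)/(T(26) + E(-31, -33)) = (2223 + 2295)/((½)*(1 - 216*26 - 4*26²)/(26*(36 + 26)) + 14*(-33)) = 4518/((½)*(1/26)*(1 - 5616 - 4*676)/62 - 462) = 4518/((½)*(1/26)*(1/62)*(1 - 5616 - 2704) - 462) = 4518/((½)*(1/26)*(1/62)*(-8319) - 462) = 4518/(-8319/3224 - 462) = 4518/(-1497807/3224) = 4518*(-3224/1497807) = -1618448/166423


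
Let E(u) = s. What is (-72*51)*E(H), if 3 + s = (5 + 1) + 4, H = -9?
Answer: -25704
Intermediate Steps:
s = 7 (s = -3 + ((5 + 1) + 4) = -3 + (6 + 4) = -3 + 10 = 7)
E(u) = 7
(-72*51)*E(H) = -72*51*7 = -3672*7 = -25704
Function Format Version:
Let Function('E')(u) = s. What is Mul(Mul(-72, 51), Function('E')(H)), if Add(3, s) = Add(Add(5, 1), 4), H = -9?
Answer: -25704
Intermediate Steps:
s = 7 (s = Add(-3, Add(Add(5, 1), 4)) = Add(-3, Add(6, 4)) = Add(-3, 10) = 7)
Function('E')(u) = 7
Mul(Mul(-72, 51), Function('E')(H)) = Mul(Mul(-72, 51), 7) = Mul(-3672, 7) = -25704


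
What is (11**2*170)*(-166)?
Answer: -3414620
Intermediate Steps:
(11**2*170)*(-166) = (121*170)*(-166) = 20570*(-166) = -3414620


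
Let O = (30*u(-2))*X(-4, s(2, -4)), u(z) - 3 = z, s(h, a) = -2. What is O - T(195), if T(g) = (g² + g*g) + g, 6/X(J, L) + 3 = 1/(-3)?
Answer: -76299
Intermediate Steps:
u(z) = 3 + z
X(J, L) = -9/5 (X(J, L) = 6/(-3 + 1/(-3)) = 6/(-3 - ⅓) = 6/(-10/3) = 6*(-3/10) = -9/5)
T(g) = g + 2*g² (T(g) = (g² + g²) + g = 2*g² + g = g + 2*g²)
O = -54 (O = (30*(3 - 2))*(-9/5) = (30*1)*(-9/5) = 30*(-9/5) = -54)
O - T(195) = -54 - 195*(1 + 2*195) = -54 - 195*(1 + 390) = -54 - 195*391 = -54 - 1*76245 = -54 - 76245 = -76299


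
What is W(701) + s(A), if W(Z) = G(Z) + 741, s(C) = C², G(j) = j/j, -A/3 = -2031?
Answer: 37125391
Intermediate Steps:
A = 6093 (A = -3*(-2031) = 6093)
G(j) = 1
W(Z) = 742 (W(Z) = 1 + 741 = 742)
W(701) + s(A) = 742 + 6093² = 742 + 37124649 = 37125391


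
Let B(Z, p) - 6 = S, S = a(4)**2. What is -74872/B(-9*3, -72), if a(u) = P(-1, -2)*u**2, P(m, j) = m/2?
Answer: -5348/5 ≈ -1069.6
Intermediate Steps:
P(m, j) = m/2 (P(m, j) = m*(1/2) = m/2)
a(u) = -u**2/2 (a(u) = ((1/2)*(-1))*u**2 = -u**2/2)
S = 64 (S = (-1/2*4**2)**2 = (-1/2*16)**2 = (-8)**2 = 64)
B(Z, p) = 70 (B(Z, p) = 6 + 64 = 70)
-74872/B(-9*3, -72) = -74872/70 = -74872*1/70 = -5348/5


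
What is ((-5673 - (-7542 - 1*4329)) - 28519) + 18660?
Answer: -3661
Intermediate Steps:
((-5673 - (-7542 - 1*4329)) - 28519) + 18660 = ((-5673 - (-7542 - 4329)) - 28519) + 18660 = ((-5673 - 1*(-11871)) - 28519) + 18660 = ((-5673 + 11871) - 28519) + 18660 = (6198 - 28519) + 18660 = -22321 + 18660 = -3661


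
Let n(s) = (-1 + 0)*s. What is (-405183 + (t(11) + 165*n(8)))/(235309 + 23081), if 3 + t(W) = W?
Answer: -81299/51678 ≈ -1.5732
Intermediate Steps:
t(W) = -3 + W
n(s) = -s
(-405183 + (t(11) + 165*n(8)))/(235309 + 23081) = (-405183 + ((-3 + 11) + 165*(-1*8)))/(235309 + 23081) = (-405183 + (8 + 165*(-8)))/258390 = (-405183 + (8 - 1320))*(1/258390) = (-405183 - 1312)*(1/258390) = -406495*1/258390 = -81299/51678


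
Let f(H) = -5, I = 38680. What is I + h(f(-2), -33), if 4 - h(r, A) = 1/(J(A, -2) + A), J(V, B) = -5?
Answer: 1469993/38 ≈ 38684.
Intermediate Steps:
h(r, A) = 4 - 1/(-5 + A)
I + h(f(-2), -33) = 38680 + (-21 + 4*(-33))/(-5 - 33) = 38680 + (-21 - 132)/(-38) = 38680 - 1/38*(-153) = 38680 + 153/38 = 1469993/38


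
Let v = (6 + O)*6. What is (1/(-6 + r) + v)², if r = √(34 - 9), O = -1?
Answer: 841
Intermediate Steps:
r = 5 (r = √25 = 5)
v = 30 (v = (6 - 1)*6 = 5*6 = 30)
(1/(-6 + r) + v)² = (1/(-6 + 5) + 30)² = (1/(-1) + 30)² = (-1 + 30)² = 29² = 841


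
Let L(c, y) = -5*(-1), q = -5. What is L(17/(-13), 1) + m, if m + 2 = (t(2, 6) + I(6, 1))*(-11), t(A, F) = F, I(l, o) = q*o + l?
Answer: -74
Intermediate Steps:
I(l, o) = l - 5*o (I(l, o) = -5*o + l = l - 5*o)
m = -79 (m = -2 + (6 + (6 - 5*1))*(-11) = -2 + (6 + (6 - 5))*(-11) = -2 + (6 + 1)*(-11) = -2 + 7*(-11) = -2 - 77 = -79)
L(c, y) = 5
L(17/(-13), 1) + m = 5 - 79 = -74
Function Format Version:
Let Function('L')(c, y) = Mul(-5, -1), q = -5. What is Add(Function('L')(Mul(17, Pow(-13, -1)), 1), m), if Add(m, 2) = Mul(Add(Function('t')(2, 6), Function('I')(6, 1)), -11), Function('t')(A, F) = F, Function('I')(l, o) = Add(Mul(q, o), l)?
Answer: -74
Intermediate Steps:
Function('I')(l, o) = Add(l, Mul(-5, o)) (Function('I')(l, o) = Add(Mul(-5, o), l) = Add(l, Mul(-5, o)))
m = -79 (m = Add(-2, Mul(Add(6, Add(6, Mul(-5, 1))), -11)) = Add(-2, Mul(Add(6, Add(6, -5)), -11)) = Add(-2, Mul(Add(6, 1), -11)) = Add(-2, Mul(7, -11)) = Add(-2, -77) = -79)
Function('L')(c, y) = 5
Add(Function('L')(Mul(17, Pow(-13, -1)), 1), m) = Add(5, -79) = -74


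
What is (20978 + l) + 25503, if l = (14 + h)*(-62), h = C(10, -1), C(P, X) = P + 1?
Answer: 44931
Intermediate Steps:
C(P, X) = 1 + P
h = 11 (h = 1 + 10 = 11)
l = -1550 (l = (14 + 11)*(-62) = 25*(-62) = -1550)
(20978 + l) + 25503 = (20978 - 1550) + 25503 = 19428 + 25503 = 44931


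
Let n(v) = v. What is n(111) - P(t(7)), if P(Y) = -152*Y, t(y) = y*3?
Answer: 3303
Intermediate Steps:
t(y) = 3*y
n(111) - P(t(7)) = 111 - (-152)*3*7 = 111 - (-152)*21 = 111 - 1*(-3192) = 111 + 3192 = 3303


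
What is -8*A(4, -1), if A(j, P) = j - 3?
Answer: -8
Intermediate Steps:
A(j, P) = -3 + j
-8*A(4, -1) = -8*(-3 + 4) = -8*1 = -8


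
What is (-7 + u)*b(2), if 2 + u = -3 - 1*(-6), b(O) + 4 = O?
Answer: 12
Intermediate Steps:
b(O) = -4 + O
u = 1 (u = -2 + (-3 - 1*(-6)) = -2 + (-3 + 6) = -2 + 3 = 1)
(-7 + u)*b(2) = (-7 + 1)*(-4 + 2) = -6*(-2) = 12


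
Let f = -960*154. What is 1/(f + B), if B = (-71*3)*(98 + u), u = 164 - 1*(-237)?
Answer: -1/254127 ≈ -3.9350e-6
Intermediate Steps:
u = 401 (u = 164 + 237 = 401)
B = -106287 (B = (-71*3)*(98 + 401) = -213*499 = -106287)
f = -147840
1/(f + B) = 1/(-147840 - 106287) = 1/(-254127) = -1/254127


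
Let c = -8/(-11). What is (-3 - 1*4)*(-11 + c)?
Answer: 791/11 ≈ 71.909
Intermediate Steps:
c = 8/11 (c = -8*(-1/11) = 8/11 ≈ 0.72727)
(-3 - 1*4)*(-11 + c) = (-3 - 1*4)*(-11 + 8/11) = (-3 - 4)*(-113/11) = -7*(-113/11) = 791/11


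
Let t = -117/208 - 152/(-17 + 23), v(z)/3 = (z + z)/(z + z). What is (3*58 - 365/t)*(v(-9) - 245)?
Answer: -5143644/113 ≈ -45519.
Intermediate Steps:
v(z) = 3 (v(z) = 3*((z + z)/(z + z)) = 3*((2*z)/((2*z))) = 3*((2*z)*(1/(2*z))) = 3*1 = 3)
t = -1243/48 (t = -117*1/208 - 152/6 = -9/16 - 152*⅙ = -9/16 - 76/3 = -1243/48 ≈ -25.896)
(3*58 - 365/t)*(v(-9) - 245) = (3*58 - 365/(-1243/48))*(3 - 245) = (174 - 365*(-48/1243))*(-242) = (174 + 17520/1243)*(-242) = (233802/1243)*(-242) = -5143644/113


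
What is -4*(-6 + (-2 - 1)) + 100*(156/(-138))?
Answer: -1772/23 ≈ -77.043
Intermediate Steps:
-4*(-6 + (-2 - 1)) + 100*(156/(-138)) = -4*(-6 - 3) + 100*(156*(-1/138)) = -4*(-9) + 100*(-26/23) = 36 - 2600/23 = -1772/23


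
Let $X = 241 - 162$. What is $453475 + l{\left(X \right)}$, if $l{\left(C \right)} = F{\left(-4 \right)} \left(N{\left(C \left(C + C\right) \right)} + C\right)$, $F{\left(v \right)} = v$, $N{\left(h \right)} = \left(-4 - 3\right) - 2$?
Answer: $453195$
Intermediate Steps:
$X = 79$
$N{\left(h \right)} = -9$ ($N{\left(h \right)} = -7 - 2 = -9$)
$l{\left(C \right)} = 36 - 4 C$ ($l{\left(C \right)} = - 4 \left(-9 + C\right) = 36 - 4 C$)
$453475 + l{\left(X \right)} = 453475 + \left(36 - 316\right) = 453475 - 280 = 453195$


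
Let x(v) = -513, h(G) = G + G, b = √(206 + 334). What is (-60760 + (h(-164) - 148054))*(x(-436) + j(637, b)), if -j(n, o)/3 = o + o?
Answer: 107289846 + 7529112*√15 ≈ 1.3645e+8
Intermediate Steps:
b = 6*√15 (b = √540 = 6*√15 ≈ 23.238)
h(G) = 2*G
j(n, o) = -6*o (j(n, o) = -3*(o + o) = -6*o)
(-60760 + (h(-164) - 148054))*(x(-436) + j(637, b)) = (-60760 + (2*(-164) - 148054))*(-513 - 36*√15) = (-60760 + (-328 - 148054))*(-513 - 36*√15) = (-60760 - 148382)*(-513 - 36*√15) = -209142*(-513 - 36*√15) = 107289846 + 7529112*√15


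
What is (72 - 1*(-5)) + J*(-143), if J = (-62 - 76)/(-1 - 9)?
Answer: -9482/5 ≈ -1896.4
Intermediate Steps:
J = 69/5 (J = -138/(-10) = -138*(-1/10) = 69/5 ≈ 13.800)
(72 - 1*(-5)) + J*(-143) = (72 - 1*(-5)) + (69/5)*(-143) = (72 + 5) - 9867/5 = 77 - 9867/5 = -9482/5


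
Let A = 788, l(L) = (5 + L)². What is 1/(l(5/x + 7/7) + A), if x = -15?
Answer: 9/7381 ≈ 0.0012193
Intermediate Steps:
1/(l(5/x + 7/7) + A) = 1/((5 + (5/(-15) + 7/7))² + 788) = 1/((5 + (5*(-1/15) + 7*(⅐)))² + 788) = 1/((5 + (-⅓ + 1))² + 788) = 1/((5 + ⅔)² + 788) = 1/((17/3)² + 788) = 1/(289/9 + 788) = 1/(7381/9) = 9/7381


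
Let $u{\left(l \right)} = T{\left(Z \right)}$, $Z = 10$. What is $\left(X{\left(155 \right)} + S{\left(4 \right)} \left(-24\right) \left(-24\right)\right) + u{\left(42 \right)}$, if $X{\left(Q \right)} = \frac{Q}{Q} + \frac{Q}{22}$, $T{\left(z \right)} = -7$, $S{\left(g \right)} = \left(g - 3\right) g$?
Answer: $\frac{50711}{22} \approx 2305.0$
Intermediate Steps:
$S{\left(g \right)} = g \left(-3 + g\right)$ ($S{\left(g \right)} = \left(-3 + g\right) g = g \left(-3 + g\right)$)
$u{\left(l \right)} = -7$
$X{\left(Q \right)} = 1 + \frac{Q}{22}$ ($X{\left(Q \right)} = 1 + Q \frac{1}{22} = 1 + \frac{Q}{22}$)
$\left(X{\left(155 \right)} + S{\left(4 \right)} \left(-24\right) \left(-24\right)\right) + u{\left(42 \right)} = \left(\left(1 + \frac{1}{22} \cdot 155\right) + 4 \left(-3 + 4\right) \left(-24\right) \left(-24\right)\right) - 7 = \left(\left(1 + \frac{155}{22}\right) + 4 \cdot 1 \left(-24\right) \left(-24\right)\right) - 7 = \left(\frac{177}{22} + 4 \left(-24\right) \left(-24\right)\right) - 7 = \left(\frac{177}{22} - -2304\right) - 7 = \left(\frac{177}{22} + 2304\right) - 7 = \frac{50865}{22} - 7 = \frac{50711}{22}$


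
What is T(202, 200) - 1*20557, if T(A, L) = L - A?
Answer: -20559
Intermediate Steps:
T(202, 200) - 1*20557 = (200 - 1*202) - 1*20557 = (200 - 202) - 20557 = -2 - 20557 = -20559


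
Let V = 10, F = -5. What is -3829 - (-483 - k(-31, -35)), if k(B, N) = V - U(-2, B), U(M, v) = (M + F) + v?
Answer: -3298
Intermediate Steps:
U(M, v) = -5 + M + v (U(M, v) = (M - 5) + v = (-5 + M) + v = -5 + M + v)
k(B, N) = 17 - B (k(B, N) = 10 - (-5 - 2 + B) = 10 - (-7 + B) = 10 + (7 - B) = 17 - B)
-3829 - (-483 - k(-31, -35)) = -3829 - (-483 - (17 - 1*(-31))) = -3829 - (-483 - (17 + 31)) = -3829 - (-483 - 1*48) = -3829 - (-483 - 48) = -3829 - 1*(-531) = -3829 + 531 = -3298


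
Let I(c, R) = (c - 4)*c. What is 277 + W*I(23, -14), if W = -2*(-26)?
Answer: 23001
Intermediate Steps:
I(c, R) = c*(-4 + c) (I(c, R) = (-4 + c)*c = c*(-4 + c))
W = 52
277 + W*I(23, -14) = 277 + 52*(23*(-4 + 23)) = 277 + 52*(23*19) = 277 + 52*437 = 277 + 22724 = 23001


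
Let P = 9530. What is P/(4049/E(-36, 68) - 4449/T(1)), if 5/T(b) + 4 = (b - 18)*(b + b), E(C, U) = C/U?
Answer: 428850/1177393 ≈ 0.36424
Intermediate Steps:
T(b) = 5/(-4 + 2*b*(-18 + b)) (T(b) = 5/(-4 + (b - 18)*(b + b)) = 5/(-4 + (-18 + b)*(2*b)) = 5/(-4 + 2*b*(-18 + b)))
P/(4049/E(-36, 68) - 4449/T(1)) = 9530/(4049/((-36/68)) - 4449/(5/(2*(-2 + 1² - 18*1)))) = 9530/(4049/((-36*1/68)) - 4449/(5/(2*(-2 + 1 - 18)))) = 9530/(4049/(-9/17) - 4449/((5/2)/(-19))) = 9530/(4049*(-17/9) - 4449/((5/2)*(-1/19))) = 9530/(-68833/9 - 4449/(-5/38)) = 9530/(-68833/9 - 4449*(-38/5)) = 9530/(-68833/9 + 169062/5) = 9530/(1177393/45) = 9530*(45/1177393) = 428850/1177393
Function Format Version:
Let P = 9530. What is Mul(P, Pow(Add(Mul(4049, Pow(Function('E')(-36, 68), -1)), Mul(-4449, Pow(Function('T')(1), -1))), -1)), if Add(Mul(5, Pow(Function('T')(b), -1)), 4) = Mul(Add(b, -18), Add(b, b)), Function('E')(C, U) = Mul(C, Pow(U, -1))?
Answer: Rational(428850, 1177393) ≈ 0.36424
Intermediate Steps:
Function('T')(b) = Mul(5, Pow(Add(-4, Mul(2, b, Add(-18, b))), -1)) (Function('T')(b) = Mul(5, Pow(Add(-4, Mul(Add(b, -18), Add(b, b))), -1)) = Mul(5, Pow(Add(-4, Mul(Add(-18, b), Mul(2, b))), -1)) = Mul(5, Pow(Add(-4, Mul(2, b, Add(-18, b))), -1)))
Mul(P, Pow(Add(Mul(4049, Pow(Function('E')(-36, 68), -1)), Mul(-4449, Pow(Function('T')(1), -1))), -1)) = Mul(9530, Pow(Add(Mul(4049, Pow(Mul(-36, Pow(68, -1)), -1)), Mul(-4449, Pow(Mul(Rational(5, 2), Pow(Add(-2, Pow(1, 2), Mul(-18, 1)), -1)), -1))), -1)) = Mul(9530, Pow(Add(Mul(4049, Pow(Mul(-36, Rational(1, 68)), -1)), Mul(-4449, Pow(Mul(Rational(5, 2), Pow(Add(-2, 1, -18), -1)), -1))), -1)) = Mul(9530, Pow(Add(Mul(4049, Pow(Rational(-9, 17), -1)), Mul(-4449, Pow(Mul(Rational(5, 2), Pow(-19, -1)), -1))), -1)) = Mul(9530, Pow(Add(Mul(4049, Rational(-17, 9)), Mul(-4449, Pow(Mul(Rational(5, 2), Rational(-1, 19)), -1))), -1)) = Mul(9530, Pow(Add(Rational(-68833, 9), Mul(-4449, Pow(Rational(-5, 38), -1))), -1)) = Mul(9530, Pow(Add(Rational(-68833, 9), Mul(-4449, Rational(-38, 5))), -1)) = Mul(9530, Pow(Add(Rational(-68833, 9), Rational(169062, 5)), -1)) = Mul(9530, Pow(Rational(1177393, 45), -1)) = Mul(9530, Rational(45, 1177393)) = Rational(428850, 1177393)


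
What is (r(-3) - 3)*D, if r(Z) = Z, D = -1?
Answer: 6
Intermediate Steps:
(r(-3) - 3)*D = (-3 - 3)*(-1) = -6*(-1) = 6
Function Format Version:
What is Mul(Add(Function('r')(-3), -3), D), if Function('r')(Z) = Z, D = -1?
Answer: 6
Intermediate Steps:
Mul(Add(Function('r')(-3), -3), D) = Mul(Add(-3, -3), -1) = Mul(-6, -1) = 6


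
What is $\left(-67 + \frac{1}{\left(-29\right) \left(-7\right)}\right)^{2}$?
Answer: $\frac{184960000}{41209} \approx 4488.3$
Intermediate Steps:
$\left(-67 + \frac{1}{\left(-29\right) \left(-7\right)}\right)^{2} = \left(-67 - - \frac{1}{203}\right)^{2} = \left(-67 + \frac{1}{203}\right)^{2} = \left(- \frac{13600}{203}\right)^{2} = \frac{184960000}{41209}$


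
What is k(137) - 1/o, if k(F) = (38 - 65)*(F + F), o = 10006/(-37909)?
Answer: -73986479/10006 ≈ -7394.2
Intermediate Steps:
o = -10006/37909 (o = 10006*(-1/37909) = -10006/37909 ≈ -0.26395)
k(F) = -54*F
k(137) - 1/o = -54*137 - 1/(-10006/37909) = -7398 - 1*(-37909/10006) = -7398 + 37909/10006 = -73986479/10006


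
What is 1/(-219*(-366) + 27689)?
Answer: 1/107843 ≈ 9.2727e-6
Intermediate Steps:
1/(-219*(-366) + 27689) = 1/(80154 + 27689) = 1/107843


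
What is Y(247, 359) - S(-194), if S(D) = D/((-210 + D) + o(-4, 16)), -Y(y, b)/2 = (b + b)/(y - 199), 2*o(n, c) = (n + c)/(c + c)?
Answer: -2356747/77532 ≈ -30.397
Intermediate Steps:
o(n, c) = (c + n)/(4*c) (o(n, c) = ((n + c)/(c + c))/2 = ((c + n)/((2*c)))/2 = ((c + n)*(1/(2*c)))/2 = ((c + n)/(2*c))/2 = (c + n)/(4*c))
Y(y, b) = -4*b/(-199 + y) (Y(y, b) = -2*(b + b)/(y - 199) = -2*2*b/(-199 + y) = -4*b/(-199 + y))
S(D) = D/(-3357/16 + D) (S(D) = D/((-210 + D) + (¼)*(16 - 4)/16) = D/((-210 + D) + (¼)*(1/16)*12) = D/((-210 + D) + 3/16) = D/(-3357/16 + D))
Y(247, 359) - S(-194) = -4*359/(-199 + 247) - 16*(-194)/(-3357 + 16*(-194)) = -4*359/48 - 16*(-194)/(-3357 - 3104) = -4*359*1/48 - 16*(-194)/(-6461) = -359/12 - 16*(-194)*(-1)/6461 = -359/12 - 1*3104/6461 = -359/12 - 3104/6461 = -2356747/77532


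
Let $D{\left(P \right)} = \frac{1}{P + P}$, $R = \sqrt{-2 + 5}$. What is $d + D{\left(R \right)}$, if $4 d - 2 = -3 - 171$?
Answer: $-43 + \frac{\sqrt{3}}{6} \approx -42.711$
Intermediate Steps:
$d = -43$ ($d = \frac{1}{2} + \frac{-3 - 171}{4} = \frac{1}{2} + \frac{1}{4} \left(-174\right) = \frac{1}{2} - \frac{87}{2} = -43$)
$R = \sqrt{3} \approx 1.732$
$D{\left(P \right)} = \frac{1}{2 P}$
$d + D{\left(R \right)} = -43 + \frac{1}{2 \sqrt{3}} = -43 + \frac{\frac{1}{3} \sqrt{3}}{2} = -43 + \frac{\sqrt{3}}{6}$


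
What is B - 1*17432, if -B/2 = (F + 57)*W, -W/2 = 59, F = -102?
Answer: -28052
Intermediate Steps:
W = -118 (W = -2*59 = -118)
B = -10620 (B = -2*(-102 + 57)*(-118) = -(-90)*(-118) = -2*5310 = -10620)
B - 1*17432 = -10620 - 1*17432 = -10620 - 17432 = -28052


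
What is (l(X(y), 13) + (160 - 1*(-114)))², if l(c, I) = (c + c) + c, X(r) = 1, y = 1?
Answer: 76729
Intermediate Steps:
l(c, I) = 3*c (l(c, I) = 2*c + c = 3*c)
(l(X(y), 13) + (160 - 1*(-114)))² = (3*1 + (160 - 1*(-114)))² = (3 + (160 + 114))² = (3 + 274)² = 277² = 76729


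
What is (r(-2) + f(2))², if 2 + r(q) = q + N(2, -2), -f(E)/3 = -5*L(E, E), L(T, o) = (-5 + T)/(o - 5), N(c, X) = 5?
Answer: 256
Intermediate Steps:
L(T, o) = (-5 + T)/(-5 + o)
f(E) = 15 (f(E) = -(-15)*(-5 + E)/(-5 + E) = -(-15) = -3*(-5) = 15)
r(q) = 3 + q (r(q) = -2 + (q + 5) = -2 + (5 + q) = 3 + q)
(r(-2) + f(2))² = ((3 - 2) + 15)² = (1 + 15)² = 16² = 256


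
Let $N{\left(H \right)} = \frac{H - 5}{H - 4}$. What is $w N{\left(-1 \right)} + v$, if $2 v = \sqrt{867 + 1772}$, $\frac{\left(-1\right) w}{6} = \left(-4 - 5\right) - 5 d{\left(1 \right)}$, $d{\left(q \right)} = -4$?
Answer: $- \frac{396}{5} + \frac{\sqrt{2639}}{2} \approx -53.514$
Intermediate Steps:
$N{\left(H \right)} = \frac{-5 + H}{-4 + H}$
$w = -66$ ($w = - 6 \left(\left(-4 - 5\right) - -20\right) = - 6 \left(\left(-4 - 5\right) + 20\right) = - 6 \left(-9 + 20\right) = \left(-6\right) 11 = -66$)
$v = \frac{\sqrt{2639}}{2}$ ($v = \frac{\sqrt{867 + 1772}}{2} = \frac{\sqrt{2639}}{2} \approx 25.686$)
$w N{\left(-1 \right)} + v = - 66 \frac{-5 - 1}{-4 - 1} + \frac{\sqrt{2639}}{2} = - 66 \frac{1}{-5} \left(-6\right) + \frac{\sqrt{2639}}{2} = - 66 \left(\left(- \frac{1}{5}\right) \left(-6\right)\right) + \frac{\sqrt{2639}}{2} = \left(-66\right) \frac{6}{5} + \frac{\sqrt{2639}}{2} = - \frac{396}{5} + \frac{\sqrt{2639}}{2}$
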